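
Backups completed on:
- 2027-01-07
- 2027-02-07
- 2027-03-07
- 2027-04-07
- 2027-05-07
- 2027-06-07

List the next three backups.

2027-07-07, 2027-08-07, 2027-09-07

Gaps: 31, 28, 31, 30, 31 days — not constant. Every event is on the 7th of the month.
Pattern: the 7th of each month.
Next: July 2027 → 2027-07-07.
August 2027: 2027-08-07.
Next: September 2027 → 2027-09-07.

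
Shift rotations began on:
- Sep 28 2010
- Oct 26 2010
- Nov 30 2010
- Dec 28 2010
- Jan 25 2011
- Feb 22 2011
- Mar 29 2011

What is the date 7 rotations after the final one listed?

Oct 25 2011

Every date is a Tuesday; gaps 28, 35, 28, 28, 28, 35 days.
Each is the last Tuesday of its month (at least one falls on the 29th or later, ruling out '4th Tuesday').
April 2011 ends with Tuesday Apr 26 2011.
Last Tuesday of May 2011: May 31 2011.
June 2011 ends with Tuesday Jun 28 2011.
Last Tuesday of July 2011: Jul 26 2011.
August 2011 ends with Tuesday Aug 30 2011.
September 2011 ends with Tuesday Sep 27 2011.
Last Tuesday of October 2011: Oct 25 2011.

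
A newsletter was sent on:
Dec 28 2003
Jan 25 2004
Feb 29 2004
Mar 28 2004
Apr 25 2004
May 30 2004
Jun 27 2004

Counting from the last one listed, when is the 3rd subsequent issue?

Sep 26 2004

All Sundays; the gaps (28, 35, 28, 28, 35, 28) vary with month length.
This is the last Sunday of each month.
July 2004 ends with Sunday Jul 25 2004.
Last Sunday of August 2004: Aug 29 2004.
Last Sunday of September 2004: Sep 26 2004.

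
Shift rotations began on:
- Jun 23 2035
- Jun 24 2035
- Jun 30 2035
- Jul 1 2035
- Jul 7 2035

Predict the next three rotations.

Jul 8 2035, Jul 14 2035, Jul 15 2035

Every event lands on a Saturday or Sunday (gaps cycle 1, 6, 1, 6).
So the schedule is: every Saturday and Sunday.
Next Sunday: Jul 8 2035.
The following Saturday is Jul 14 2035.
The following Sunday is Jul 15 2035.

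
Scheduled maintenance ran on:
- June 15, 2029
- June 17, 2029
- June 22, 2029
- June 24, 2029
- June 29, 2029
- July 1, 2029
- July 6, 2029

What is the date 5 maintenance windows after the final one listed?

July 22, 2029

Every event lands on a Friday or Sunday (gaps cycle 2, 5, 2, 5, 2, 5).
So the schedule is: every Friday and Sunday.
Next Sunday: July 8, 2029.
Next Friday: July 13, 2029.
Next Sunday: July 15, 2029.
The following Friday is July 20, 2029.
The following Sunday is July 22, 2029.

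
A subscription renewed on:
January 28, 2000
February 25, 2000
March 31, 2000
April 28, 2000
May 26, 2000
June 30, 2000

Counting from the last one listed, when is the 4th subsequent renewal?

Every date is a Friday; gaps 28, 35, 28, 28, 35 days.
Each is the last Friday of its month (at least one falls on the 29th or later, ruling out '4th Friday').
Last Friday of July 2000: July 28, 2000.
August 2000 ends with Friday August 25, 2000.
September 2000 ends with Friday September 29, 2000.
October 2000 ends with Friday October 27, 2000.

October 27, 2000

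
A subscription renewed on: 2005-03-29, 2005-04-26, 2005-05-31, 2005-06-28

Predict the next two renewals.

2005-07-26, 2005-08-30

All Tuesdays; the gaps (28, 35, 28) vary with month length.
This is the last Tuesday of each month.
July 2005 ends with Tuesday 2005-07-26.
August 2005 ends with Tuesday 2005-08-30.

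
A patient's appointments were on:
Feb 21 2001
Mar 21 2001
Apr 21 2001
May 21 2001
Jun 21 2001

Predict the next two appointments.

Jul 21 2001, Aug 21 2001

Each date is the 21st; the gaps (28, 31, 30, 31) track the month lengths.
The rule is the 21st of each month.
Next: July 2001 → Jul 21 2001.
August 2001: Aug 21 2001.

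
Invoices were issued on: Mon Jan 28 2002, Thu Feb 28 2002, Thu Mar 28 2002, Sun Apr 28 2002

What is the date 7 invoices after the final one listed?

Thu Nov 28 2002

Gaps: 31, 28, 31 days — not constant. Every event is on the 28th of the month.
Pattern: the 28th of each month.
Next: May 2002 → Tue May 28 2002.
June 2002: Fri Jun 28 2002.
July 2002: Sun Jul 28 2002.
August 2002: Wed Aug 28 2002.
September 2002: Sat Sep 28 2002.
October 2002: Mon Oct 28 2002.
Next: November 2002 → Thu Nov 28 2002.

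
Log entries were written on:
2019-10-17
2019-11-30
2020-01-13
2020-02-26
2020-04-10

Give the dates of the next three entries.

2020-05-24, 2020-07-07, 2020-08-20

Gaps between consecutive events: 44, 44, 44, 44 days — a constant 44-day interval.
2020-04-10 + 44 days = 2020-05-24.
2020-05-24 + 44 days = 2020-07-07.
2020-07-07 + 44 days = 2020-08-20.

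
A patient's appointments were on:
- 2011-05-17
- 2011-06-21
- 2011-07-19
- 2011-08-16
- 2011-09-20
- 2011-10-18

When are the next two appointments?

2011-11-15, 2011-12-20

These are Tuesdays at 28- or 35-day spacing (35, 28, 28, 35, 28).
The pattern: 3rd Tuesday of the month.
November 2011 — 3rd Tuesday is 2011-11-15.
3rd Tuesday of December 2011: 2011-12-20.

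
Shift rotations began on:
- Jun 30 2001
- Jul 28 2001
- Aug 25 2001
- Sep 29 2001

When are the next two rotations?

These are Saturdays with 28, 28, 35-day gaps.
Each is the final Saturday of its month — Jun 30 2001 is past the 28th, so '4th Saturday' doesn't fit.
October 2001 ends with Saturday Oct 27 2001.
Last Saturday of November 2001: Nov 24 2001.

Oct 27 2001, Nov 24 2001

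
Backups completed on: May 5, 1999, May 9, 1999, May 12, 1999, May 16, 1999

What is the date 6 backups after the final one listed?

June 6, 1999

The gap pattern 4, 3, 4 repeats every 2 events.
These are the Wednesdays and Sundays of each week.
Next Wednesday: May 19, 1999.
The following Sunday is May 23, 1999.
The following Wednesday is May 26, 1999.
Next Sunday: May 30, 1999.
The following Wednesday is June 2, 1999.
The following Sunday is June 6, 1999.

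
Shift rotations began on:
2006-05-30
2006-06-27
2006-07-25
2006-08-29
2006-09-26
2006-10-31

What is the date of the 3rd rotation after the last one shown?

Every date is a Tuesday; gaps 28, 28, 35, 28, 35 days.
Each is the last Tuesday of its month (at least one falls on the 29th or later, ruling out '4th Tuesday').
Last Tuesday of November 2006: 2006-11-28.
Last Tuesday of December 2006: 2006-12-26.
January 2007 ends with Tuesday 2007-01-30.

2007-01-30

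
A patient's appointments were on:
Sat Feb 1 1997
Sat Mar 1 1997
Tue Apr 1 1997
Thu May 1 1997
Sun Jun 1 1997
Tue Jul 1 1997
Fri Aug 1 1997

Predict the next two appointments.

Mon Sep 1 1997, Wed Oct 1 1997

The day-of-month is always 1 (28, 31, 30, 31, 30, 31 days between events).
So this recurs on the 1st of each month.
Next: September 1997 → Mon Sep 1 1997.
October 1997: Wed Oct 1 1997.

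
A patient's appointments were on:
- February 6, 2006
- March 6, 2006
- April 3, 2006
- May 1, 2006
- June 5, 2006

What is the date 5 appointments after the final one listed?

All dates are Mondays, 28, 28, 28, 35 days apart.
Specifically, the 1st Monday of each month.
1st Monday of July 2006: July 3, 2006.
1st Monday of August 2006: August 7, 2006.
September 2006 — 1st Monday is September 4, 2006.
October 2006 — 1st Monday is October 2, 2006.
November 2006 — 1st Monday is November 6, 2006.

November 6, 2006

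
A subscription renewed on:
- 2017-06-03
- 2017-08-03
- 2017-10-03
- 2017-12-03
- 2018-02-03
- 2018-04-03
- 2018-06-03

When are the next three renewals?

The day-of-month is always 3 (61, 61, 61, 62, 59, 61 days between events).
So this recurs on the 3rd of every 2 months.
August 2018: 2018-08-03.
October 2018: 2018-10-03.
December 2018: 2018-12-03.

2018-08-03, 2018-10-03, 2018-12-03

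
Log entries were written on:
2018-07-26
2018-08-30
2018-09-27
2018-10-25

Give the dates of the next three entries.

These are Thursdays with 35, 28, 28-day gaps.
Each is the final Thursday of its month — 2018-08-30 is past the 28th, so '4th Thursday' doesn't fit.
November 2018 ends with Thursday 2018-11-29.
Last Thursday of December 2018: 2018-12-27.
Last Thursday of January 2019: 2019-01-31.

2018-11-29, 2018-12-27, 2019-01-31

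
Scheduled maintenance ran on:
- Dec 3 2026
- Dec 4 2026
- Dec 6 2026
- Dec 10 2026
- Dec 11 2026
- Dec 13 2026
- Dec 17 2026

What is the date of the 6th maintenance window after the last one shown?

Dec 31 2026

Every event lands on a Thursday or Friday or Sunday (gaps cycle 1, 2, 4, 1, 2, 4).
So the schedule is: every Thursday, Friday and Sunday.
The following Friday is Dec 18 2026.
Next Sunday: Dec 20 2026.
Next Thursday: Dec 24 2026.
Next Friday: Dec 25 2026.
Next Sunday: Dec 27 2026.
The following Thursday is Dec 31 2026.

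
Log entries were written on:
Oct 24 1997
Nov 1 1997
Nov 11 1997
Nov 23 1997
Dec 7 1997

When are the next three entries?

Intervals are 8, 10, 12, 14 days — an arithmetic progression with common difference 2.
Next gap: 16 days. Dec 7 1997 + 16 days = Dec 23 1997.
Next gap: 18 days. Dec 23 1997 + 18 days = Jan 10 1998.
Next gap: 20 days. Jan 10 1998 + 20 days = Jan 30 1998.

Dec 23 1997, Jan 10 1998, Jan 30 1998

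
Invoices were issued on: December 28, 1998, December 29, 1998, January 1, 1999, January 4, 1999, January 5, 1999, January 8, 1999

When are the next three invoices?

Gaps: 1, 3, 3, 1, 3 days — not constant, but cyclic with period 3.
The events fall on every Monday, Tuesday and Friday.
Next Monday: January 11, 1999.
The following Tuesday is January 12, 1999.
Next Friday: January 15, 1999.

January 11, 1999; January 12, 1999; January 15, 1999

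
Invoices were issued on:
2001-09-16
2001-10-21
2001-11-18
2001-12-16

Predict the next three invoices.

All dates are Sundays, 35, 28, 28 days apart.
Specifically, the 3rd Sunday of each month.
3rd Sunday of January 2002: 2002-01-20.
February 2002 — 3rd Sunday is 2002-02-17.
March 2002 — 3rd Sunday is 2002-03-17.

2002-01-20, 2002-02-17, 2002-03-17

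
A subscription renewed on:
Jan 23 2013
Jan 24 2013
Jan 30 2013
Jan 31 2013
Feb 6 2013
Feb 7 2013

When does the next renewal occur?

Feb 13 2013

Every event lands on a Wednesday or Thursday (gaps cycle 1, 6, 1, 6, 1).
So the schedule is: every Wednesday and Thursday.
Next Wednesday: Feb 13 2013.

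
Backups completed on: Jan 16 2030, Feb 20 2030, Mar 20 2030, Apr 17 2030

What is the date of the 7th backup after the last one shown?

Nov 20 2030

These are Wednesdays at 28- or 35-day spacing (35, 28, 28).
The pattern: 3rd Wednesday of the month.
May 2030 — 3rd Wednesday is May 15 2030.
June 2030 — 3rd Wednesday is Jun 19 2030.
July 2030 — 3rd Wednesday is Jul 17 2030.
3rd Wednesday of August 2030: Aug 21 2030.
September 2030 — 3rd Wednesday is Sep 18 2030.
3rd Wednesday of October 2030: Oct 16 2030.
November 2030 — 3rd Wednesday is Nov 20 2030.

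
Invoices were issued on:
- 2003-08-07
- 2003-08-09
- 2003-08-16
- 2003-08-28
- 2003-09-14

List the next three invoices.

2003-10-06, 2003-11-02, 2003-12-04

The spacing grows by 5 each time: 2, 7, 12, 17 days.
Next gap: 22 days. 2003-09-14 + 22 days = 2003-10-06.
Next gap: 27 days. 2003-10-06 + 27 days = 2003-11-02.
Next gap: 32 days. 2003-11-02 + 32 days = 2003-12-04.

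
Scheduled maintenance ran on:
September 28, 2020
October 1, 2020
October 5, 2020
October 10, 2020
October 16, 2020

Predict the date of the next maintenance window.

Intervals are 3, 4, 5, 6 days — an arithmetic progression with common difference 1.
Next gap: 7 days. October 16, 2020 + 7 days = October 23, 2020.

October 23, 2020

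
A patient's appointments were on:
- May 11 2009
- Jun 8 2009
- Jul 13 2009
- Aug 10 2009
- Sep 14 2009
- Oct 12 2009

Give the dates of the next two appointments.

Nov 9 2009, Dec 14 2009

Gaps: 28, 35, 28, 35, 28 days — a mix of 28 and 35. Every date is a Monday.
Each is the 2nd Monday of its month.
2nd Monday of November 2009: Nov 9 2009.
2nd Monday of December 2009: Dec 14 2009.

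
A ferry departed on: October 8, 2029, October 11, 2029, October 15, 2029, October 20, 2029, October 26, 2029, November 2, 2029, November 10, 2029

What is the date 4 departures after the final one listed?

The spacing grows by 1 each time: 3, 4, 5, 6, 7, 8 days.
Next gap: 9 days. November 10, 2029 + 9 days = November 19, 2029.
Next gap: 10 days. November 19, 2029 + 10 days = November 29, 2029.
Next gap: 11 days. November 29, 2029 + 11 days = December 10, 2029.
Next gap: 12 days. December 10, 2029 + 12 days = December 22, 2029.

December 22, 2029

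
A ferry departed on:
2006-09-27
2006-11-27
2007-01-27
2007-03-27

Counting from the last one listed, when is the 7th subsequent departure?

2008-05-27

Gaps: 61, 61, 59 days — not constant. Every event is on the 27th of the month.
Pattern: the 27th of every 2 months.
Next: May 2007 → 2007-05-27.
July 2007: 2007-07-27.
September 2007: 2007-09-27.
November 2007: 2007-11-27.
January 2008: 2008-01-27.
Next: March 2008 → 2008-03-27.
Next: May 2008 → 2008-05-27.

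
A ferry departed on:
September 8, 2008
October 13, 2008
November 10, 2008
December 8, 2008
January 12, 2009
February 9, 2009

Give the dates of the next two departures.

March 9, 2009; April 13, 2009

All dates are Mondays, 35, 28, 28, 35, 28 days apart.
Specifically, the 2nd Monday of each month.
2nd Monday of March 2009: March 9, 2009.
2nd Monday of April 2009: April 13, 2009.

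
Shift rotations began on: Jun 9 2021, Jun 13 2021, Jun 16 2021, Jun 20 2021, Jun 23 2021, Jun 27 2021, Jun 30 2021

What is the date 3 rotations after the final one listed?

Jul 11 2021

The gap pattern 4, 3, 4, 3, 4, 3 repeats every 2 events.
These are the Wednesdays and Sundays of each week.
Next Sunday: Jul 4 2021.
Next Wednesday: Jul 7 2021.
Next Sunday: Jul 11 2021.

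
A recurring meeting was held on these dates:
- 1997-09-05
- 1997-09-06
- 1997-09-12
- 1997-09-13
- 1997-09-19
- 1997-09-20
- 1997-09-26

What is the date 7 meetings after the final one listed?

Gaps: 1, 6, 1, 6, 1, 6 days — not constant, but cyclic with period 2.
The events fall on every Friday and Saturday.
The following Saturday is 1997-09-27.
The following Friday is 1997-10-03.
Next Saturday: 1997-10-04.
The following Friday is 1997-10-10.
The following Saturday is 1997-10-11.
The following Friday is 1997-10-17.
The following Saturday is 1997-10-18.

1997-10-18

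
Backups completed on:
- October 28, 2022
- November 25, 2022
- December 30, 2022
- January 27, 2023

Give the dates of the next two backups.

All Fridays; the gaps (28, 35, 28) vary with month length.
This is the last Friday of each month.
Last Friday of February 2023: February 24, 2023.
Last Friday of March 2023: March 31, 2023.

February 24, 2023; March 31, 2023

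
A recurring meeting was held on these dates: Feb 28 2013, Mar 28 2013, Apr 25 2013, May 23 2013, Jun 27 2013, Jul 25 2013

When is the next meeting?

These are Thursdays at 28- or 35-day spacing (28, 28, 28, 35, 28).
The pattern: 4th Thursday of the month.
4th Thursday of August 2013: Aug 22 2013.

Aug 22 2013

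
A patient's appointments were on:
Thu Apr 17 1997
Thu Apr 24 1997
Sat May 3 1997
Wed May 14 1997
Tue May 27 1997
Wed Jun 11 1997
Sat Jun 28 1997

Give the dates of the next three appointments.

The spacing grows by 2 each time: 7, 9, 11, 13, 15, 17 days.
Next gap: 19 days. Sat Jun 28 1997 + 19 days = Thu Jul 17 1997.
Next gap: 21 days. Thu Jul 17 1997 + 21 days = Thu Aug 7 1997.
Next gap: 23 days. Thu Aug 7 1997 + 23 days = Sat Aug 30 1997.

Thu Jul 17 1997, Thu Aug 7 1997, Sat Aug 30 1997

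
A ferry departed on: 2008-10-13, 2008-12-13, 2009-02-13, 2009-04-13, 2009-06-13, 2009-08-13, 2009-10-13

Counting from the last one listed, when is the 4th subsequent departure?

The day-of-month is always 13 (61, 62, 59, 61, 61, 61 days between events).
So this recurs on the 13th of every 2 months.
Next: December 2009 → 2009-12-13.
February 2010: 2010-02-13.
Next: April 2010 → 2010-04-13.
Next: June 2010 → 2010-06-13.

2010-06-13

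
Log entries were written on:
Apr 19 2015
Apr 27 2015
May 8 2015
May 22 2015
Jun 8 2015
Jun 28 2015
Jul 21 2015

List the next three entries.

The spacing grows by 3 each time: 8, 11, 14, 17, 20, 23 days.
Next gap: 26 days. Jul 21 2015 + 26 days = Aug 16 2015.
Next gap: 29 days. Aug 16 2015 + 29 days = Sep 14 2015.
Next gap: 32 days. Sep 14 2015 + 32 days = Oct 16 2015.

Aug 16 2015, Sep 14 2015, Oct 16 2015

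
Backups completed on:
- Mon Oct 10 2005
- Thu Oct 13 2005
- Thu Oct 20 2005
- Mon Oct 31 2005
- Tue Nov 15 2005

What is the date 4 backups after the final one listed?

Thu Feb 23 2006

Gaps: 3, 7, 11, 15 days — each gap is 4 larger than the previous one.
Next gap: 19 days. Tue Nov 15 2005 + 19 days = Sun Dec 4 2005.
Next gap: 23 days. Sun Dec 4 2005 + 23 days = Tue Dec 27 2005.
Next gap: 27 days. Tue Dec 27 2005 + 27 days = Mon Jan 23 2006.
Next gap: 31 days. Mon Jan 23 2006 + 31 days = Thu Feb 23 2006.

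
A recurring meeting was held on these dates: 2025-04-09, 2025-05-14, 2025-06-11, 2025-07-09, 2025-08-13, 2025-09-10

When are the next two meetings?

These are Wednesdays at 28- or 35-day spacing (35, 28, 28, 35, 28).
The pattern: 2nd Wednesday of the month.
2nd Wednesday of October 2025: 2025-10-08.
2nd Wednesday of November 2025: 2025-11-12.

2025-10-08, 2025-11-12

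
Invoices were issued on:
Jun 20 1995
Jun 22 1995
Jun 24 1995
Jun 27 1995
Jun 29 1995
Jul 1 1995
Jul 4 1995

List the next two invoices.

Jul 6 1995, Jul 8 1995

Every event lands on a Tuesday or Thursday or Saturday (gaps cycle 2, 2, 3, 2, 2, 3).
So the schedule is: every Tuesday, Thursday and Saturday.
The following Thursday is Jul 6 1995.
The following Saturday is Jul 8 1995.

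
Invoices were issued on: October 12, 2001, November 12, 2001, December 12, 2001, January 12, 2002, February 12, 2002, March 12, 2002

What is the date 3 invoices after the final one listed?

June 12, 2002

The day-of-month is always 12 (31, 30, 31, 31, 28 days between events).
So this recurs on the 12th of each month.
April 2002: April 12, 2002.
May 2002: May 12, 2002.
June 2002: June 12, 2002.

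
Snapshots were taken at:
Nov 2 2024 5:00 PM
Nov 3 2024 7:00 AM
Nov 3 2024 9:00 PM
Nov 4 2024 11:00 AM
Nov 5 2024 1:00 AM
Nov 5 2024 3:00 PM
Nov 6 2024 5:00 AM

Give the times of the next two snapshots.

Nov 6 2024 7:00 PM, Nov 7 2024 9:00 AM

The interval is a steady 14 hours (14, 14, 14, 14, 14, 14).
Nov 6 2024 5:00 AM + 14 h = Nov 6 2024 7:00 PM.
Nov 6 2024 7:00 PM + 14 h = Nov 7 2024 9:00 AM.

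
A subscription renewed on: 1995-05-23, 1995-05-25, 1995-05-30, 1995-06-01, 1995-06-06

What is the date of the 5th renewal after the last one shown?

Gaps: 2, 5, 2, 5 days — not constant, but cyclic with period 2.
The events fall on every Tuesday and Thursday.
Next Thursday: 1995-06-08.
Next Tuesday: 1995-06-13.
The following Thursday is 1995-06-15.
The following Tuesday is 1995-06-20.
The following Thursday is 1995-06-22.

1995-06-22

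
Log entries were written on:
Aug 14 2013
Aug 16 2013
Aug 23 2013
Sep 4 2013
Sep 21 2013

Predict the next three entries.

Oct 13 2013, Nov 9 2013, Dec 11 2013

The spacing grows by 5 each time: 2, 7, 12, 17 days.
Next gap: 22 days. Sep 21 2013 + 22 days = Oct 13 2013.
Next gap: 27 days. Oct 13 2013 + 27 days = Nov 9 2013.
Next gap: 32 days. Nov 9 2013 + 32 days = Dec 11 2013.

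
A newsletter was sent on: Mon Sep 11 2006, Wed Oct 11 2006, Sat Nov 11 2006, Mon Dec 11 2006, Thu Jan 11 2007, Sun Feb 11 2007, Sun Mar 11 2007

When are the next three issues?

Each date is the 11th; the gaps (30, 31, 30, 31, 31, 28) track the month lengths.
The rule is the 11th of each month.
April 2007: Wed Apr 11 2007.
Next: May 2007 → Fri May 11 2007.
Next: June 2007 → Mon Jun 11 2007.

Wed Apr 11 2007, Fri May 11 2007, Mon Jun 11 2007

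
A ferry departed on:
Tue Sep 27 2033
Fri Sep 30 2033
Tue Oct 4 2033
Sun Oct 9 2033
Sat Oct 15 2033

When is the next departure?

Gaps: 3, 4, 5, 6 days — each gap is 1 larger than the previous one.
Next gap: 7 days. Sat Oct 15 2033 + 7 days = Sat Oct 22 2033.

Sat Oct 22 2033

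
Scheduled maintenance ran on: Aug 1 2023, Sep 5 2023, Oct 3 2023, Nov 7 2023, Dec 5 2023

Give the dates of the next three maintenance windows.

Jan 2 2024, Feb 6 2024, Mar 5 2024

Gaps: 35, 28, 35, 28 days — a mix of 28 and 35. Every date is a Tuesday.
Each is the 1st Tuesday of its month.
January 2024 — 1st Tuesday is Jan 2 2024.
February 2024 — 1st Tuesday is Feb 6 2024.
1st Tuesday of March 2024: Mar 5 2024.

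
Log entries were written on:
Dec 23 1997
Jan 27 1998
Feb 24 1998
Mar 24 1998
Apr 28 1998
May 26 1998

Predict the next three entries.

Jun 23 1998, Jul 28 1998, Aug 25 1998

All dates are Tuesdays, 35, 28, 28, 35, 28 days apart.
Specifically, the 4th Tuesday of each month.
June 1998 — 4th Tuesday is Jun 23 1998.
July 1998 — 4th Tuesday is Jul 28 1998.
4th Tuesday of August 1998: Aug 25 1998.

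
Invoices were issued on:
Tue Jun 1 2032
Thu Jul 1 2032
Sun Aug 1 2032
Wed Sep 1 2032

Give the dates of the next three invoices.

Fri Oct 1 2032, Mon Nov 1 2032, Wed Dec 1 2032

The day-of-month is always 1 (30, 31, 31 days between events).
So this recurs on the 1st of each month.
October 2032: Fri Oct 1 2032.
November 2032: Mon Nov 1 2032.
December 2032: Wed Dec 1 2032.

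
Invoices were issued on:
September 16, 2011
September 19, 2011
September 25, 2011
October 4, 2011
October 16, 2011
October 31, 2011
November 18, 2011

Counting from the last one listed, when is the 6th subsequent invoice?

May 7, 2012

Intervals are 3, 6, 9, 12, 15, 18 days — an arithmetic progression with common difference 3.
Next gap: 21 days. November 18, 2011 + 21 days = December 9, 2011.
Next gap: 24 days. December 9, 2011 + 24 days = January 2, 2012.
Next gap: 27 days. January 2, 2012 + 27 days = January 29, 2012.
Next gap: 30 days. January 29, 2012 + 30 days = February 28, 2012.
Next gap: 33 days. February 28, 2012 + 33 days = April 1, 2012.
Next gap: 36 days. April 1, 2012 + 36 days = May 7, 2012.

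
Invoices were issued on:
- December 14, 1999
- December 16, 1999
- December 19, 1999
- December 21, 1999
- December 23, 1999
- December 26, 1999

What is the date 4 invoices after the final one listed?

Every event lands on a Tuesday or Thursday or Sunday (gaps cycle 2, 3, 2, 2, 3).
So the schedule is: every Tuesday, Thursday and Sunday.
The following Tuesday is December 28, 1999.
The following Thursday is December 30, 1999.
The following Sunday is January 2, 2000.
Next Tuesday: January 4, 2000.

January 4, 2000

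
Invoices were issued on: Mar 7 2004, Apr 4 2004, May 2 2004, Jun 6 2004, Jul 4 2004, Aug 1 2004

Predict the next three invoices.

Gaps: 28, 28, 35, 28, 28 days — a mix of 28 and 35. Every date is a Sunday.
Each is the 1st Sunday of its month.
September 2004 — 1st Sunday is Sep 5 2004.
October 2004 — 1st Sunday is Oct 3 2004.
1st Sunday of November 2004: Nov 7 2004.

Sep 5 2004, Oct 3 2004, Nov 7 2004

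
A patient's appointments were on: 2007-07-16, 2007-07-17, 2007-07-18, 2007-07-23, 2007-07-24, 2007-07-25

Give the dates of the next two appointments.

Gaps: 1, 1, 5, 1, 1 days — not constant, but cyclic with period 3.
The events fall on every Monday, Tuesday and Wednesday.
Next Monday: 2007-07-30.
The following Tuesday is 2007-07-31.

2007-07-30, 2007-07-31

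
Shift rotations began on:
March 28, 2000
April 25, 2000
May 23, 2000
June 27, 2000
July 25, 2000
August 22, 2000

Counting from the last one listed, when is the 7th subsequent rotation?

March 27, 2001

All dates are Tuesdays, 28, 28, 35, 28, 28 days apart.
Specifically, the 4th Tuesday of each month.
4th Tuesday of September 2000: September 26, 2000.
October 2000 — 4th Tuesday is October 24, 2000.
November 2000 — 4th Tuesday is November 28, 2000.
December 2000 — 4th Tuesday is December 26, 2000.
4th Tuesday of January 2001: January 23, 2001.
February 2001 — 4th Tuesday is February 27, 2001.
4th Tuesday of March 2001: March 27, 2001.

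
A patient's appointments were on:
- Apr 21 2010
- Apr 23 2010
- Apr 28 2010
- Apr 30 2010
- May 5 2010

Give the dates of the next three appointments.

May 7 2010, May 12 2010, May 14 2010

Gaps: 2, 5, 2, 5 days — not constant, but cyclic with period 2.
The events fall on every Wednesday and Friday.
Next Friday: May 7 2010.
Next Wednesday: May 12 2010.
Next Friday: May 14 2010.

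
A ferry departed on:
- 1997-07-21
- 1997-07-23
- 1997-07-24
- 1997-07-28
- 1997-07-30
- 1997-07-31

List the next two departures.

1997-08-04, 1997-08-06

Every event lands on a Monday or Wednesday or Thursday (gaps cycle 2, 1, 4, 2, 1).
So the schedule is: every Monday, Wednesday and Thursday.
The following Monday is 1997-08-04.
Next Wednesday: 1997-08-06.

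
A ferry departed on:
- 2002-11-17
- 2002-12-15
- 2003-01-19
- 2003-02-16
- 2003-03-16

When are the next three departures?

Gaps: 28, 35, 28, 28 days — a mix of 28 and 35. Every date is a Sunday.
Each is the 3rd Sunday of its month.
3rd Sunday of April 2003: 2003-04-20.
May 2003 — 3rd Sunday is 2003-05-18.
3rd Sunday of June 2003: 2003-06-15.

2003-04-20, 2003-05-18, 2003-06-15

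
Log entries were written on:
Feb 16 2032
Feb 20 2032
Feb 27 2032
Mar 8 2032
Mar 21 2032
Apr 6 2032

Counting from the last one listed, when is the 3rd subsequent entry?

Jun 11 2032

The spacing grows by 3 each time: 4, 7, 10, 13, 16 days.
Next gap: 19 days. Apr 6 2032 + 19 days = Apr 25 2032.
Next gap: 22 days. Apr 25 2032 + 22 days = May 17 2032.
Next gap: 25 days. May 17 2032 + 25 days = Jun 11 2032.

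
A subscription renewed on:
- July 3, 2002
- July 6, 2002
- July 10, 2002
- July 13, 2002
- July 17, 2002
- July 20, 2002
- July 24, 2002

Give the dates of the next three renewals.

The gap pattern 3, 4, 3, 4, 3, 4 repeats every 2 events.
These are the Wednesdays and Saturdays of each week.
Next Saturday: July 27, 2002.
Next Wednesday: July 31, 2002.
The following Saturday is August 3, 2002.

July 27, 2002; July 31, 2002; August 3, 2002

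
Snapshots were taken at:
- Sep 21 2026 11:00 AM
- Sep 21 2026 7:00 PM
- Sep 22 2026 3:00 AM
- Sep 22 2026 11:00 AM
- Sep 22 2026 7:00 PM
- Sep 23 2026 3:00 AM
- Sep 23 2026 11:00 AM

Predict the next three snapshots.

Sep 23 2026 7:00 PM, Sep 24 2026 3:00 AM, Sep 24 2026 11:00 AM

The interval is a steady 8 hours (8, 8, 8, 8, 8, 8).
Sep 23 2026 11:00 AM + 8 h = Sep 23 2026 7:00 PM.
Sep 23 2026 7:00 PM + 8 h = Sep 24 2026 3:00 AM.
Sep 24 2026 3:00 AM + 8 h = Sep 24 2026 11:00 AM.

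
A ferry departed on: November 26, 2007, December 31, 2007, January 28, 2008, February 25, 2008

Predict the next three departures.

All Mondays; the gaps (35, 28, 28) vary with month length.
This is the last Monday of each month.
March 2008 ends with Monday March 31, 2008.
Last Monday of April 2008: April 28, 2008.
May 2008 ends with Monday May 26, 2008.

March 31, 2008; April 28, 2008; May 26, 2008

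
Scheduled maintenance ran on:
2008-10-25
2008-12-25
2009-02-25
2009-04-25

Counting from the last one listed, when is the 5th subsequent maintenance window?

The day-of-month is always 25 (61, 62, 59 days between events).
So this recurs on the 25th of every 2 months.
June 2009: 2009-06-25.
August 2009: 2009-08-25.
Next: October 2009 → 2009-10-25.
Next: December 2009 → 2009-12-25.
Next: February 2010 → 2010-02-25.

2010-02-25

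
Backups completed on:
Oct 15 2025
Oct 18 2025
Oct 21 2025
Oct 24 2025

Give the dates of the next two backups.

Every event comes 3 days after the last (3, 3, 3).
Oct 24 2025 + 3 days = Oct 27 2025.
Oct 27 2025 + 3 days = Oct 30 2025.

Oct 27 2025, Oct 30 2025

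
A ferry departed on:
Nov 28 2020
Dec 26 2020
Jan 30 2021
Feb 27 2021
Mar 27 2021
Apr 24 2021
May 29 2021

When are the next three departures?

All Saturdays; the gaps (28, 35, 28, 28, 28, 35) vary with month length.
This is the last Saturday of each month.
Last Saturday of June 2021: Jun 26 2021.
July 2021 ends with Saturday Jul 31 2021.
August 2021 ends with Saturday Aug 28 2021.

Jun 26 2021, Jul 31 2021, Aug 28 2021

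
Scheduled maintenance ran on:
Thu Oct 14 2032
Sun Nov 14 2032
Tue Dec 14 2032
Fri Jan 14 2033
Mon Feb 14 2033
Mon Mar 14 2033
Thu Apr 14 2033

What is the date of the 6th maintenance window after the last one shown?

Gaps: 31, 30, 31, 31, 28, 31 days — not constant. Every event is on the 14th of the month.
Pattern: the 14th of each month.
May 2033: Sat May 14 2033.
Next: June 2033 → Tue Jun 14 2033.
Next: July 2033 → Thu Jul 14 2033.
Next: August 2033 → Sun Aug 14 2033.
September 2033: Wed Sep 14 2033.
Next: October 2033 → Fri Oct 14 2033.

Fri Oct 14 2033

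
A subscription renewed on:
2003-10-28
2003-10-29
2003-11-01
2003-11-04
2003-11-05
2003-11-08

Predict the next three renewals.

Every event lands on a Tuesday or Wednesday or Saturday (gaps cycle 1, 3, 3, 1, 3).
So the schedule is: every Tuesday, Wednesday and Saturday.
Next Tuesday: 2003-11-11.
Next Wednesday: 2003-11-12.
Next Saturday: 2003-11-15.

2003-11-11, 2003-11-12, 2003-11-15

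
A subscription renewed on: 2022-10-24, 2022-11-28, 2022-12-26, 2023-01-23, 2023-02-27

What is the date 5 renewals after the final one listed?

2023-07-24

All dates are Mondays, 35, 28, 28, 35 days apart.
Specifically, the 4th Monday of each month.
4th Monday of March 2023: 2023-03-27.
April 2023 — 4th Monday is 2023-04-24.
4th Monday of May 2023: 2023-05-22.
4th Monday of June 2023: 2023-06-26.
4th Monday of July 2023: 2023-07-24.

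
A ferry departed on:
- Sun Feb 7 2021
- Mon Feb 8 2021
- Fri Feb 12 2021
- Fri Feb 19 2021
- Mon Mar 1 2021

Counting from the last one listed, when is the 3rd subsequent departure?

Sun Apr 18 2021

The spacing grows by 3 each time: 1, 4, 7, 10 days.
Next gap: 13 days. Mon Mar 1 2021 + 13 days = Sun Mar 14 2021.
Next gap: 16 days. Sun Mar 14 2021 + 16 days = Tue Mar 30 2021.
Next gap: 19 days. Tue Mar 30 2021 + 19 days = Sun Apr 18 2021.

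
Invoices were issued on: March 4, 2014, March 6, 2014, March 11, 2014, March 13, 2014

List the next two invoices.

The gap pattern 2, 5, 2 repeats every 2 events.
These are the Tuesdays and Thursdays of each week.
Next Tuesday: March 18, 2014.
The following Thursday is March 20, 2014.

March 18, 2014; March 20, 2014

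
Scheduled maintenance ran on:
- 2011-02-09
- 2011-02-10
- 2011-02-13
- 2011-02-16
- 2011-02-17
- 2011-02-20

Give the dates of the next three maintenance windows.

2011-02-23, 2011-02-24, 2011-02-27

Gaps: 1, 3, 3, 1, 3 days — not constant, but cyclic with period 3.
The events fall on every Wednesday, Thursday and Sunday.
The following Wednesday is 2011-02-23.
Next Thursday: 2011-02-24.
The following Sunday is 2011-02-27.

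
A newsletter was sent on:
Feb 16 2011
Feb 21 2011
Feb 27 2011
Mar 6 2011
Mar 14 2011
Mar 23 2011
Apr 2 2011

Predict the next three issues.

Apr 13 2011, Apr 25 2011, May 8 2011

The spacing grows by 1 each time: 5, 6, 7, 8, 9, 10 days.
Next gap: 11 days. Apr 2 2011 + 11 days = Apr 13 2011.
Next gap: 12 days. Apr 13 2011 + 12 days = Apr 25 2011.
Next gap: 13 days. Apr 25 2011 + 13 days = May 8 2011.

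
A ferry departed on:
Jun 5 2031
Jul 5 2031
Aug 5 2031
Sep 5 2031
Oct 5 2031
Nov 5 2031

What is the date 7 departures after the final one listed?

Each date is the 5th; the gaps (30, 31, 31, 30, 31) track the month lengths.
The rule is the 5th of each month.
December 2031: Dec 5 2031.
Next: January 2032 → Jan 5 2032.
February 2032: Feb 5 2032.
Next: March 2032 → Mar 5 2032.
Next: April 2032 → Apr 5 2032.
May 2032: May 5 2032.
Next: June 2032 → Jun 5 2032.

Jun 5 2032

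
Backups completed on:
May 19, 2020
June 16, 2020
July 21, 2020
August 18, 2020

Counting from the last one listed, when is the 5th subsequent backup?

January 19, 2021

These are Tuesdays at 28- or 35-day spacing (28, 35, 28).
The pattern: 3rd Tuesday of the month.
September 2020 — 3rd Tuesday is September 15, 2020.
October 2020 — 3rd Tuesday is October 20, 2020.
3rd Tuesday of November 2020: November 17, 2020.
December 2020 — 3rd Tuesday is December 15, 2020.
January 2021 — 3rd Tuesday is January 19, 2021.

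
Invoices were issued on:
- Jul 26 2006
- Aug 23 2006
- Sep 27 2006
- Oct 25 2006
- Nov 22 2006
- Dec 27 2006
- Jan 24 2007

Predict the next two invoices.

These are Wednesdays at 28- or 35-day spacing (28, 35, 28, 28, 35, 28).
The pattern: 4th Wednesday of the month.
February 2007 — 4th Wednesday is Feb 28 2007.
4th Wednesday of March 2007: Mar 28 2007.

Feb 28 2007, Mar 28 2007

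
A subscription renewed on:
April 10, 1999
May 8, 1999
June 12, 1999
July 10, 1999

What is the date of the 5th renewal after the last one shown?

All dates are Saturdays, 28, 35, 28 days apart.
Specifically, the 2nd Saturday of each month.
2nd Saturday of August 1999: August 14, 1999.
2nd Saturday of September 1999: September 11, 1999.
2nd Saturday of October 1999: October 9, 1999.
2nd Saturday of November 1999: November 13, 1999.
December 1999 — 2nd Saturday is December 11, 1999.

December 11, 1999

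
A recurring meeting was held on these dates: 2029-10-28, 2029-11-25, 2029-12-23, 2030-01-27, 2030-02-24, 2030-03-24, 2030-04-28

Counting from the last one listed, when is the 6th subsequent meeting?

2030-10-27

All dates are Sundays, 28, 28, 35, 28, 28, 35 days apart.
Specifically, the 4th Sunday of each month.
May 2030 — 4th Sunday is 2030-05-26.
4th Sunday of June 2030: 2030-06-23.
July 2030 — 4th Sunday is 2030-07-28.
August 2030 — 4th Sunday is 2030-08-25.
4th Sunday of September 2030: 2030-09-22.
October 2030 — 4th Sunday is 2030-10-27.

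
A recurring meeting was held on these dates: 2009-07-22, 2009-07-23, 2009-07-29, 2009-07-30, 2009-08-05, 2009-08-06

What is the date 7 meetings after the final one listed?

The gap pattern 1, 6, 1, 6, 1 repeats every 2 events.
These are the Wednesdays and Thursdays of each week.
The following Wednesday is 2009-08-12.
Next Thursday: 2009-08-13.
Next Wednesday: 2009-08-19.
Next Thursday: 2009-08-20.
Next Wednesday: 2009-08-26.
Next Thursday: 2009-08-27.
The following Wednesday is 2009-09-02.

2009-09-02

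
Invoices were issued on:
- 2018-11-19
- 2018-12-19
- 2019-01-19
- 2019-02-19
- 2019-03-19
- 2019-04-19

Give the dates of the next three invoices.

Gaps: 30, 31, 31, 28, 31 days — not constant. Every event is on the 19th of the month.
Pattern: the 19th of each month.
May 2019: 2019-05-19.
Next: June 2019 → 2019-06-19.
Next: July 2019 → 2019-07-19.

2019-05-19, 2019-06-19, 2019-07-19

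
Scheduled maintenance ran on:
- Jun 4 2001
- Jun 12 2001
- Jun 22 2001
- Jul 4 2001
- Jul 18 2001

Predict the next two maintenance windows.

The spacing grows by 2 each time: 8, 10, 12, 14 days.
Next gap: 16 days. Jul 18 2001 + 16 days = Aug 3 2001.
Next gap: 18 days. Aug 3 2001 + 18 days = Aug 21 2001.

Aug 3 2001, Aug 21 2001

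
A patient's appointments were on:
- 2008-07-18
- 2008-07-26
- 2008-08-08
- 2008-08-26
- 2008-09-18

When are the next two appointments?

The spacing grows by 5 each time: 8, 13, 18, 23 days.
Next gap: 28 days. 2008-09-18 + 28 days = 2008-10-16.
Next gap: 33 days. 2008-10-16 + 33 days = 2008-11-18.

2008-10-16, 2008-11-18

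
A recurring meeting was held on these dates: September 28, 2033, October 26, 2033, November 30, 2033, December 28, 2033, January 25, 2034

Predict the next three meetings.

All Wednesdays; the gaps (28, 35, 28, 28) vary with month length.
This is the last Wednesday of each month.
Last Wednesday of February 2034: February 22, 2034.
March 2034 ends with Wednesday March 29, 2034.
Last Wednesday of April 2034: April 26, 2034.

February 22, 2034; March 29, 2034; April 26, 2034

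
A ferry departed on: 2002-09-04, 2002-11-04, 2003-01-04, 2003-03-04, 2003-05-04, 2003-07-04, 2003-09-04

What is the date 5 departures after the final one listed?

Each date is the 4th; the gaps (61, 61, 59, 61, 61, 62) track the month lengths.
The rule is the 4th of every 2 months.
November 2003: 2003-11-04.
January 2004: 2004-01-04.
Next: March 2004 → 2004-03-04.
May 2004: 2004-05-04.
Next: July 2004 → 2004-07-04.

2004-07-04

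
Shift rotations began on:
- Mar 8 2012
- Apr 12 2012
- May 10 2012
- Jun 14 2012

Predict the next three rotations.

Jul 12 2012, Aug 9 2012, Sep 13 2012

All dates are Thursdays, 35, 28, 35 days apart.
Specifically, the 2nd Thursday of each month.
2nd Thursday of July 2012: Jul 12 2012.
August 2012 — 2nd Thursday is Aug 9 2012.
2nd Thursday of September 2012: Sep 13 2012.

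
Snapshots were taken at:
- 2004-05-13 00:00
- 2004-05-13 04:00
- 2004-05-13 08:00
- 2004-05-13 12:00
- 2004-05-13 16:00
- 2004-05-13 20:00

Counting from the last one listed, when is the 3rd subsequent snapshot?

Gaps: 4, 4, 4, 4, 4 hours — each event is 4 hours after the previous one.
2004-05-13 20:00 + 4 h = 2004-05-14 00:00.
2004-05-14 00:00 + 4 h = 2004-05-14 04:00.
2004-05-14 04:00 + 4 h = 2004-05-14 08:00.

2004-05-14 08:00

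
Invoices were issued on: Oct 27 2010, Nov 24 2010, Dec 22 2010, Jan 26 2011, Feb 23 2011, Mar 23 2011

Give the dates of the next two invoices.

Apr 27 2011, May 25 2011

Gaps: 28, 28, 35, 28, 28 days — a mix of 28 and 35. Every date is a Wednesday.
Each is the 4th Wednesday of its month.
April 2011 — 4th Wednesday is Apr 27 2011.
May 2011 — 4th Wednesday is May 25 2011.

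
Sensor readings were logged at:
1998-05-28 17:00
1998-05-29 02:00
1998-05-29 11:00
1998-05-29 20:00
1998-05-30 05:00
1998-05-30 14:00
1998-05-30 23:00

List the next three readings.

Spacing: 9, 9, 9, 9, 9, 9 h — constant 9 h.
1998-05-30 23:00 + 9 h = 1998-05-31 08:00.
1998-05-31 08:00 + 9 h = 1998-05-31 17:00.
1998-05-31 17:00 + 9 h = 1998-06-01 02:00.

1998-05-31 08:00, 1998-05-31 17:00, 1998-06-01 02:00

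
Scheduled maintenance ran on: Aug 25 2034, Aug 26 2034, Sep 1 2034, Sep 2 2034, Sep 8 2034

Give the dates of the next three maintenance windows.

Sep 9 2034, Sep 15 2034, Sep 16 2034

Every event lands on a Friday or Saturday (gaps cycle 1, 6, 1, 6).
So the schedule is: every Friday and Saturday.
The following Saturday is Sep 9 2034.
The following Friday is Sep 15 2034.
Next Saturday: Sep 16 2034.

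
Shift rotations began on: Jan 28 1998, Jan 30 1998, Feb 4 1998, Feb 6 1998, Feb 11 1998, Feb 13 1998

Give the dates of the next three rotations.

Feb 18 1998, Feb 20 1998, Feb 25 1998

Every event lands on a Wednesday or Friday (gaps cycle 2, 5, 2, 5, 2).
So the schedule is: every Wednesday and Friday.
Next Wednesday: Feb 18 1998.
The following Friday is Feb 20 1998.
The following Wednesday is Feb 25 1998.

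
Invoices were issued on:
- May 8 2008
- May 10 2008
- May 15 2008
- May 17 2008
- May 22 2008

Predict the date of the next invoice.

Gaps: 2, 5, 2, 5 days — not constant, but cyclic with period 2.
The events fall on every Thursday and Saturday.
The following Saturday is May 24 2008.

May 24 2008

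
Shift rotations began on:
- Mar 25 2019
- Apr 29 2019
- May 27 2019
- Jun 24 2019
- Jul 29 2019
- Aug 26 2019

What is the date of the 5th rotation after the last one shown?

Every date is a Monday; gaps 35, 28, 28, 35, 28 days.
Each is the last Monday of its month (at least one falls on the 29th or later, ruling out '4th Monday').
September 2019 ends with Monday Sep 30 2019.
October 2019 ends with Monday Oct 28 2019.
Last Monday of November 2019: Nov 25 2019.
December 2019 ends with Monday Dec 30 2019.
Last Monday of January 2020: Jan 27 2020.

Jan 27 2020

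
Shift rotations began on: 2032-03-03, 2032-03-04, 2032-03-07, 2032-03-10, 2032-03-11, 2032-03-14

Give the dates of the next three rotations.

2032-03-17, 2032-03-18, 2032-03-21

The gap pattern 1, 3, 3, 1, 3 repeats every 3 events.
These are the Wednesdays, Thursdays and Sundays of each week.
The following Wednesday is 2032-03-17.
Next Thursday: 2032-03-18.
Next Sunday: 2032-03-21.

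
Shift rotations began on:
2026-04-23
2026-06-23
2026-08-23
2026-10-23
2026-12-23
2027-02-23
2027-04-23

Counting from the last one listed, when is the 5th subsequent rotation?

Each date is the 23rd; the gaps (61, 61, 61, 61, 62, 59) track the month lengths.
The rule is the 23rd of every 2 months.
June 2027: 2027-06-23.
August 2027: 2027-08-23.
Next: October 2027 → 2027-10-23.
Next: December 2027 → 2027-12-23.
February 2028: 2028-02-23.

2028-02-23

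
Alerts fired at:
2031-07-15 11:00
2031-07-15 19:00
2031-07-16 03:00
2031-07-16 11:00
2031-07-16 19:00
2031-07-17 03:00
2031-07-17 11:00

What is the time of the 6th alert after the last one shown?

2031-07-19 11:00

Spacing: 8, 8, 8, 8, 8, 8 h — constant 8 h.
2031-07-17 11:00 + 8 h = 2031-07-17 19:00.
2031-07-17 19:00 + 8 h = 2031-07-18 03:00.
2031-07-18 03:00 + 8 h = 2031-07-18 11:00.
2031-07-18 11:00 + 8 h = 2031-07-18 19:00.
2031-07-18 19:00 + 8 h = 2031-07-19 03:00.
2031-07-19 03:00 + 8 h = 2031-07-19 11:00.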